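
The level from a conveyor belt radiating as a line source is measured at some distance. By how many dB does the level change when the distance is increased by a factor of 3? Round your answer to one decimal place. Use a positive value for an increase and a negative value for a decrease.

-4.8 dB

A line source loses 3 dB per doubling of distance; generally ΔL = −10·log₁₀(r₂/r₁).
ΔL = −10·log₁₀(3) = -4.77 dB.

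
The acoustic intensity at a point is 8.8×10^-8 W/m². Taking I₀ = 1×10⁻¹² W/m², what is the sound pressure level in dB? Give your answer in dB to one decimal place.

49.4 dB

L = 10·log₁₀(I/I₀) = 10·log₁₀(8.8×10^-8/10⁻¹²) = 10·log₁₀(8.8×10^4).
L = 10·(0.9445 + 4) = 49.44 dB.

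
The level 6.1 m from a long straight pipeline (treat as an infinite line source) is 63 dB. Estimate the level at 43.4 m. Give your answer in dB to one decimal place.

Cylindrical spreading from a line source gives a 10·log₁₀(r₂/r₁) drop.
L₂ = 63 − 10·log₁₀(43.4/6.1) = 63 − 8.522 = 54.48 dB.

54.5 dB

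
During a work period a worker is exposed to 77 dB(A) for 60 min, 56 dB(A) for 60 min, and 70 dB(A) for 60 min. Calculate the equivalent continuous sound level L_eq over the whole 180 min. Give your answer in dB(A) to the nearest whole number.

73 dB(A)

Weight each interval's intensity by its duration and average over T = 180 min:
Σ tᵢ·10^(Lᵢ/10) = 60·10^(77/10) + 60·10^(56/10) + 60·10^(70/10) = 3.631e+09.
L_eq = 10·log₁₀(3.631e+09/180) = 73.05 dB(A).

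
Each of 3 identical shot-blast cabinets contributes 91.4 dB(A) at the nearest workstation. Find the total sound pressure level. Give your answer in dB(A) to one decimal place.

96.2 dB(A)

With 3 equal, uncorrelated contributions the intensity is 3× that of one unit, giving a rise of 10·log₁₀ 3.
L_total = 91.4 + 10·log₁₀(3) = 91.4 + 4.771 = 96.17 dB(A).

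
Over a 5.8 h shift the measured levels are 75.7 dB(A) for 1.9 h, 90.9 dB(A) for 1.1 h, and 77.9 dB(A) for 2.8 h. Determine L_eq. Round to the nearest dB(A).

84 dB(A)

L_eq = 10·log₁₀[(1/T)·Σ tᵢ·10^(Lᵢ/10)] with T = 5.8 h.
Σ tᵢ·10^(Lᵢ/10) = 1.9·10^(75.7/10) + 1.1·10^(90.9/10) + 2.8·10^(77.9/10) = 1.597e+09.
L_eq = 10·log₁₀(1.597e+09/5.8) = 84.40 dB(A).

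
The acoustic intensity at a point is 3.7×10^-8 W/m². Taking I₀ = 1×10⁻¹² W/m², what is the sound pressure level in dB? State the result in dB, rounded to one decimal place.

45.7 dB

Dividing by I₀ shifts the exponent by 12: I/I₀ = 3.7×10^4.
L = 10·(0.5682 + 4) = 45.68 dB.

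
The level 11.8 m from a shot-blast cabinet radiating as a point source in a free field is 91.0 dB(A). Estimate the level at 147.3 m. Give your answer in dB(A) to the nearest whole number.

Spherical spreading from a point source gives a 20·log₁₀(r₂/r₁) drop.
L₂ = 91.0 − 20·log₁₀(147.3/11.8) = 91.0 − 21.926 = 69.07 dB(A).

69 dB(A)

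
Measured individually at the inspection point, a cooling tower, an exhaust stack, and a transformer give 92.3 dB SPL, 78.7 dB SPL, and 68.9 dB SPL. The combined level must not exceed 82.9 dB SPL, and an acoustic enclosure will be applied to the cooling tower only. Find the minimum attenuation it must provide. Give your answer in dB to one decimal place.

11.8 dB

The untreated sources together contribute 10^(78.7/10) + 10^(68.9/10) = 8.189e+07, i.e. 79.13 dB SPL.
To meet 82.9 dB SPL overall, the treated cooling tower may contribute at most 10^(82.9/10) − 8.189e+07 = 1.131e+08, i.e. 80.53 dB SPL.
Required insertion loss = 92.3 − 80.53 = 11.77 dB.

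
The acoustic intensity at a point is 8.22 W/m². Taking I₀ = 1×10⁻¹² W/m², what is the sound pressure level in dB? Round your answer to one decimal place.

L = 10·log₁₀(I/I₀) = 10·log₁₀(8.22/10⁻¹²) = 10·log₁₀(8.22×10^12).
L = 10·(0.9149 + 12) = 129.15 dB.

129.1 dB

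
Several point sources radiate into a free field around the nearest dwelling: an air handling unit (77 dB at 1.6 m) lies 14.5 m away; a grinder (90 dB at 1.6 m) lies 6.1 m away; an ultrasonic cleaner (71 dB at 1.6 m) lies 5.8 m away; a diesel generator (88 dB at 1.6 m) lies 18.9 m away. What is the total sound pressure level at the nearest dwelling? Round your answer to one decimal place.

78.7 dB

Propagate each source to the receiver with L = L_ref − 20·log₁₀(r/r_ref), then add intensities.
air handling unit: 77 − 20·log₁₀(14.5/1.6) = 77 − 19.14 = 57.86 dB.
grinder: 90 − 20·log₁₀(6.1/1.6) = 90 − 11.62 = 78.38 dB.
ultrasonic cleaner: 71 − 20·log₁₀(5.8/1.6) = 71 − 11.19 = 59.81 dB.
diesel generator: 88 − 20·log₁₀(18.9/1.6) = 88 − 21.45 = 66.55 dB.
Σ 10^(L/10) = 7.489e+07 → L_total = 10·log₁₀(7.489e+07) = 78.74 dB.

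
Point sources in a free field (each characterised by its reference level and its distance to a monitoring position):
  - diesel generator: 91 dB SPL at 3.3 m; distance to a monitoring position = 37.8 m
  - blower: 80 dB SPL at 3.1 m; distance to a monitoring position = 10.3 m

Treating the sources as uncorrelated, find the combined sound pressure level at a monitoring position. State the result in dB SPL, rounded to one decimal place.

72.7 dB SPL

Propagate each source to the receiver with L = L_ref − 20·log₁₀(r/r_ref), then add intensities.
diesel generator: 91 − 20·log₁₀(37.8/3.3) = 91 − 21.18 = 69.82 dB SPL.
blower: 80 − 20·log₁₀(10.3/3.1) = 80 − 10.43 = 69.57 dB SPL.
Σ 10^(L/10) = 1.865e+07 → L_total = 10·log₁₀(1.865e+07) = 72.71 dB SPL.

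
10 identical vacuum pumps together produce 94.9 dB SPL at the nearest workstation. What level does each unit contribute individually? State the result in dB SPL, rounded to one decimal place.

84.9 dB SPL

For N identical incoherent sources L_total = L₁ + 10·log₁₀ N, so L₁ = 94.9 − 10·log₁₀(10) = 94.9 − 10.000.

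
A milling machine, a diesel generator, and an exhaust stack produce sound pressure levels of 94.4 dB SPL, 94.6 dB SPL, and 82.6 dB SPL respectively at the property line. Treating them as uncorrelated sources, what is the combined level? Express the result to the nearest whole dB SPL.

Incoherent sources combine by intensity addition: L_total = 10·log₁₀(Σ 10^(L_i/10)).
Σ 10^(L/10) = 10^(94.4/10) + 10^(94.6/10) + 10^(82.6/10) = 5.820e+09.
L_total = 10·log₁₀(5.820e+09) = 97.65 dB SPL.

98 dB SPL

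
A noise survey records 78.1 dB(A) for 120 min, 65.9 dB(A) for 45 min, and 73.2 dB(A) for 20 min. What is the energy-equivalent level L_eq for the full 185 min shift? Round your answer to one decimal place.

76.5 dB(A)

Weight each interval's intensity by its duration and average over T = 185 min:
Σ tᵢ·10^(Lᵢ/10) = 120·10^(78.1/10) + 45·10^(65.9/10) + 20·10^(73.2/10) = 8.341e+09.
L_eq = 10·log₁₀(8.341e+09/185) = 76.54 dB(A).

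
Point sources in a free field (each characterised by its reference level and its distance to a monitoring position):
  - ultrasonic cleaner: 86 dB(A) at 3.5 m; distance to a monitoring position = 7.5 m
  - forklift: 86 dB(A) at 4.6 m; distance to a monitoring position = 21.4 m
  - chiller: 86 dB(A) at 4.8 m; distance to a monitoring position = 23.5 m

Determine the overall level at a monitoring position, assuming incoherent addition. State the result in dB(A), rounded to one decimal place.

First find each source's level at the receiver (point-source: −20·log₁₀(r/r_ref)), then combine on an intensity basis.
ultrasonic cleaner: 86 − 20·log₁₀(7.5/3.5) = 86 − 6.62 = 79.38 dB(A).
forklift: 86 − 20·log₁₀(21.4/4.6) = 86 − 13.35 = 72.65 dB(A).
chiller: 86 − 20·log₁₀(23.5/4.8) = 86 − 13.80 = 72.20 dB(A).
Σ 10^(L/10) = 1.217e+08 → L_total = 10·log₁₀(1.217e+08) = 80.85 dB(A).

80.9 dB(A)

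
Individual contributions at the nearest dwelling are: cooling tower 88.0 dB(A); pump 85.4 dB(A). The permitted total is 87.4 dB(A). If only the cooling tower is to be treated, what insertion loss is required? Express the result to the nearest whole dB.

The untreated sources together contribute 10^(85.4/10) = 3.467e+08, i.e. 85.40 dB(A).
The limit corresponds to 10^(87.4/10) = 5.495e+08; subtracting the fixed part leaves 2.028e+08 for the cooling tower, i.e. 83.07 dB(A).
Required insertion loss = 88.0 − 83.07 = 4.93 dB.

5 dB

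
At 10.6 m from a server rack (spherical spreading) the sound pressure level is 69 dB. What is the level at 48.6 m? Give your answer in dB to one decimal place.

55.8 dB

Point-source attenuation: ΔL = 20·log₁₀(r₂/r₁) = 20·log₁₀(48.6/10.6) = 13.227 dB.
L₂ = 69 − 20·log₁₀(48.6/10.6) = 69 − 13.227 = 55.77 dB.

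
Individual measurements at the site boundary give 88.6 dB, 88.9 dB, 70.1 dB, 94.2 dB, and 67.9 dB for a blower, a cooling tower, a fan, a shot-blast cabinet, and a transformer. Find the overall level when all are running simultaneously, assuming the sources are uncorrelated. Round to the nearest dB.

96 dB

For uncorrelated sources the intensities add, so convert each level to linear form, sum, and take 10·log₁₀ of the total.
Σ 10^(L/10) = 10^(88.6/10) + 10^(88.9/10) + 10^(70.1/10) + 10^(94.2/10) + 10^(67.9/10) = 4.147e+09.
L_total = 10·log₁₀(4.147e+09) = 96.18 dB.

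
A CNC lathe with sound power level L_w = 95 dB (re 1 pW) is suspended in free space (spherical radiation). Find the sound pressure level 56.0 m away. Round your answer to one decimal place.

The power spreads over a sphere of area 4π·r², so L_p = L_w − 10·log₁₀(4π·r²).
4π·r² = 3.941e+04 m², 10·log₁₀ of that is 45.956 dB.
L_p = 95 − 45.956 = 49.04 dB.

49.0 dB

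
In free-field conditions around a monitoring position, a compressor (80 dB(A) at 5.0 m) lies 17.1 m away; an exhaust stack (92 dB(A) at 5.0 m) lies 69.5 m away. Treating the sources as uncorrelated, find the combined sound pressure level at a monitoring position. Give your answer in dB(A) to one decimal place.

72.2 dB(A)

Apply inverse-square spreading to bring every level to the receiver, then sum 10^(L/10).
compressor: 80 − 20·log₁₀(17.1/5.0) = 80 − 10.68 = 69.32 dB(A).
exhaust stack: 92 − 20·log₁₀(69.5/5.0) = 92 − 22.86 = 69.14 dB(A).
Σ 10^(L/10) = 1.675e+07 → L_total = 10·log₁₀(1.675e+07) = 72.24 dB(A).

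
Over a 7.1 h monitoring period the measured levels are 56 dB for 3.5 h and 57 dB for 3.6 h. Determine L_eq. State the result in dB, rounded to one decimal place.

The energy average is taken in the linear domain: L_eq = 10·log₁₀[(Σ tᵢ·10^(Lᵢ/10))/T], T = 7.1 h.
Σ tᵢ·10^(Lᵢ/10) = 3.5·10^(56/10) + 3.6·10^(57/10) = 3.198e+06.
L_eq = 10·log₁₀(3.198e+06/7.1) = 56.54 dB.

56.5 dB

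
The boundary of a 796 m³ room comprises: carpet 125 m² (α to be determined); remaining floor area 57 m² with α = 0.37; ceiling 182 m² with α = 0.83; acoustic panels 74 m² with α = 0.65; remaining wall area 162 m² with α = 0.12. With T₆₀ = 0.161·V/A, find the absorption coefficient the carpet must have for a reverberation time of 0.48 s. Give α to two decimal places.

Required total absorption A = 0.161·796/0.48 = 266.99 m².
Absorption from the other surfaces = 57·0.37 + 182·0.83 + 74·0.65 + 162·0.12 = 239.69 m², so the carpet must supply 27.30 m² over 125 m².
α = 27.30/125 = 0.218.

0.22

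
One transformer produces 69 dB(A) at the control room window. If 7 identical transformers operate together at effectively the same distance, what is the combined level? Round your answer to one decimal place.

77.5 dB(A)

L_total = L₁ + 10·log₁₀ N for N identical incoherent sources.
L_total = 69 + 10·log₁₀(7) = 69 + 8.451 = 77.45 dB(A).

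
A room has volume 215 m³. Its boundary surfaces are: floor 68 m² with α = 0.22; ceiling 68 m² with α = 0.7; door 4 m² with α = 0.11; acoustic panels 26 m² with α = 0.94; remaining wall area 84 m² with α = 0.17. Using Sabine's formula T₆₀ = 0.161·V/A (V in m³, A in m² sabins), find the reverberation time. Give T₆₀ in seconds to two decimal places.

0.34 s

A = Σ Sᵢαᵢ = 68·0.22 + 68·0.7 + 4·0.11 + 26·0.94 + 84·0.17 = 101.72 m².
T₆₀ = 0.161 × 215 / 101.72 = 0.340 s.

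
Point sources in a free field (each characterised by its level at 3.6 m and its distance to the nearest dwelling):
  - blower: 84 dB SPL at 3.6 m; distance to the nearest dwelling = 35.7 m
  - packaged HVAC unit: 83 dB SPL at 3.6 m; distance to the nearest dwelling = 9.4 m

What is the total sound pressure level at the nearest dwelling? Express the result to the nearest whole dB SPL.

First find each source's level at the receiver (point-source: −20·log₁₀(r/r_ref)), then combine on an intensity basis.
blower: 84 − 20·log₁₀(35.7/3.6) = 84 − 19.93 = 64.07 dB SPL.
packaged HVAC unit: 83 − 20·log₁₀(9.4/3.6) = 83 − 8.34 = 74.66 dB SPL.
Σ 10^(L/10) = 3.182e+07 → L_total = 10·log₁₀(3.182e+07) = 75.03 dB SPL.

75 dB SPL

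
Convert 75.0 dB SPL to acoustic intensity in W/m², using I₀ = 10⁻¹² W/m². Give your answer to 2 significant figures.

L = 10·log₁₀(I/I₀) ⇒ I = I₀·10^(L/10) = 10⁻¹² × 10^7.50.

3.2e-05 W/m²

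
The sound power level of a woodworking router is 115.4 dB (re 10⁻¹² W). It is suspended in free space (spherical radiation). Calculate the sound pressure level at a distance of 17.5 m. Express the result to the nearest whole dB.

L_p = L_w − 10·log₁₀(4π·r²) with r = 17.5 m.
4π·r² = 3848 m², 10·log₁₀ of that is 35.853 dB.
L_p = 115.4 − 35.853 = 79.55 dB.

80 dB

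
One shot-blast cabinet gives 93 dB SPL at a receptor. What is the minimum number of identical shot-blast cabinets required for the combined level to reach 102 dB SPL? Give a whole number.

8

Need L₁ + 10·log₁₀ N ≥ 102, i.e. log₁₀ N ≥ 0.90.
N ≥ 10^(9.0/10) = 7.943, so N = 8.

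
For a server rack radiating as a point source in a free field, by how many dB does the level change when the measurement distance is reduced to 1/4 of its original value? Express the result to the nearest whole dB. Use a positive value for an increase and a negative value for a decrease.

With spherical spreading the level changes by −20·log₁₀(r₂/r₁).
ΔL = −20·log₁₀(0.25) = +12.04 dB.

+12 dB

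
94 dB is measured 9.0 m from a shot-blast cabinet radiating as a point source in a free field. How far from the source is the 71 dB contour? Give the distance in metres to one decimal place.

127.1 m

For a point source L₁ − L₂ = 20·log₁₀(r₂/r₁), so r₂ = r₁·10^((L₁−L₂)/20).
r₂ = 9.0·10^((94−71)/20) = 9.0·10^(23.0/20) = 127.13 m.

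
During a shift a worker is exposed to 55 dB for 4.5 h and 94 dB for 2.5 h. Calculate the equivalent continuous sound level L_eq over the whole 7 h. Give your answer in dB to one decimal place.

The energy average is taken in the linear domain: L_eq = 10·log₁₀[(Σ tᵢ·10^(Lᵢ/10))/T], T = 7 h.
Σ tᵢ·10^(Lᵢ/10) = 4.5·10^(55/10) + 2.5·10^(94/10) = 6.281e+09.
L_eq = 10·log₁₀(6.281e+09/7) = 89.53 dB.

89.5 dB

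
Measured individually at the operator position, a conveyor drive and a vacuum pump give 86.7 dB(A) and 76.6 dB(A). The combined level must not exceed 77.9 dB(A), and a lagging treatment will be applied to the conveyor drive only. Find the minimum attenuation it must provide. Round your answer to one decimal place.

14.7 dB

The untreated sources together contribute 10^(76.6/10) = 4.571e+07, i.e. 76.60 dB(A).
The limit corresponds to 10^(77.9/10) = 6.166e+07; subtracting the fixed part leaves 1.595e+07 for the conveyor drive, i.e. 72.03 dB(A).
So the conveyor drive must be reduced from 86.7 to 72.03 dB(A): IL = 14.67 dB.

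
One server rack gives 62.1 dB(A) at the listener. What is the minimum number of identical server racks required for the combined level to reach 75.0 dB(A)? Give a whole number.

Need L₁ + 10·log₁₀ N ≥ 75.0, i.e. log₁₀ N ≥ 1.29.
N ≥ 10^(12.9/10) = 19.498, so N = 20.

20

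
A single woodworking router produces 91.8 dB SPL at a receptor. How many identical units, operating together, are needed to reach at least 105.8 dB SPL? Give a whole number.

The shortfall is 105.8 − 91.8 = 14.0 dB, and N units add 10·log₁₀ N, so need 10·log₁₀ N ≥ 14.0.
N ≥ 10^(14.0/10) = 25.119, so N = 26.

26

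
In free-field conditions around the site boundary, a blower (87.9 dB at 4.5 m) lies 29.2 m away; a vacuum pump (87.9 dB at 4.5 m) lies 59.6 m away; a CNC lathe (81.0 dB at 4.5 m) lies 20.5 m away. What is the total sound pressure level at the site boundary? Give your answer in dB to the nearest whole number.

74 dB

Apply inverse-square spreading to bring every level to the receiver, then sum 10^(L/10).
blower: 87.9 − 20·log₁₀(29.2/4.5) = 87.9 − 16.24 = 71.66 dB.
vacuum pump: 87.9 − 20·log₁₀(59.6/4.5) = 87.9 − 22.44 = 65.46 dB.
CNC lathe: 81.0 − 20·log₁₀(20.5/4.5) = 81.0 − 13.17 = 67.83 dB.
Σ 10^(L/10) = 2.423e+07 → L_total = 10·log₁₀(2.423e+07) = 73.84 dB.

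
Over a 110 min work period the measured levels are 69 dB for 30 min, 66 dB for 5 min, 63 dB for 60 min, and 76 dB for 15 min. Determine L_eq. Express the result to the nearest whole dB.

Weight each interval's intensity by its duration and average over T = 110 min:
Σ tᵢ·10^(Lᵢ/10) = 30·10^(69/10) + 5·10^(66/10) + 60·10^(63/10) + 15·10^(76/10) = 9.751e+08.
L_eq = 10·log₁₀(9.751e+08/110) = 69.48 dB.

69 dB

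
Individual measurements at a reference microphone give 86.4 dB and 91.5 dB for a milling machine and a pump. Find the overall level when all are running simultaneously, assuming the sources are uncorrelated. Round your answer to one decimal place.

Incoherent sources combine by intensity addition: L_total = 10·log₁₀(Σ 10^(L_i/10)).
Σ 10^(L/10) = 10^(86.4/10) + 10^(91.5/10) = 1.849e+09.
L_total = 10·log₁₀(1.849e+09) = 92.67 dB.

92.7 dB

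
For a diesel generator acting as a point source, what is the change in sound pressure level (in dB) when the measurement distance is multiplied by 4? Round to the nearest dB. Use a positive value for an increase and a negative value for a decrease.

-12 dB

With spherical spreading the level changes by −20·log₁₀(r₂/r₁).
ΔL = −20·log₁₀(4) = -12.04 dB.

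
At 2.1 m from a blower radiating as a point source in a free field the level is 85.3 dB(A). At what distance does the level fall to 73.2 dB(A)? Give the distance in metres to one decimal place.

The 12.1 dB drop corresponds to a distance ratio of 10^(12.1/20) for a point source.
r₂ = 2.1·10^((85.3−73.2)/20) = 2.1·10^(12.1/20) = 8.46 m.

8.5 m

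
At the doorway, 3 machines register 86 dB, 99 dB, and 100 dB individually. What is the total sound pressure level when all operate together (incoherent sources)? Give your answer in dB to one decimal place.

102.6 dB

For uncorrelated sources the intensities add, so convert each level to linear form, sum, and take 10·log₁₀ of the total.
Σ 10^(L/10) = 10^(86/10) + 10^(99/10) + 10^(100/10) = 1.834e+10.
L_total = 10·log₁₀(1.834e+10) = 102.63 dB.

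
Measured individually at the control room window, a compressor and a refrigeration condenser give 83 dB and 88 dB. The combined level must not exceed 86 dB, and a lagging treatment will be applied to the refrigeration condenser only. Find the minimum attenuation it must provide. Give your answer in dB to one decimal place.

5.0 dB

Fixed contribution from the other source: Σ 10^(L/10) = 10^(83/10) = 1.995e+08 (83.00 dB).
The limit corresponds to 10^(86/10) = 3.981e+08; subtracting the fixed part leaves 1.986e+08 for the refrigeration condenser, i.e. 82.98 dB.
Required insertion loss = 88 − 82.98 = 5.02 dB.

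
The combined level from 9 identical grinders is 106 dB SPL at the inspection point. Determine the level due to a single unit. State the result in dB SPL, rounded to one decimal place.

96.5 dB SPL

Dividing the total intensity by 9 lowers the level by 10·log₁₀ 9 = 9.542 dB: L₁ = 106 − 9.542.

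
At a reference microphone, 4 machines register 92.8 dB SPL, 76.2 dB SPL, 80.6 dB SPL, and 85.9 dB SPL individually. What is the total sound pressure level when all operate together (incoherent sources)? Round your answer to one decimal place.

Incoherent sources combine by intensity addition: L_total = 10·log₁₀(Σ 10^(L_i/10)).
Σ 10^(L/10) = 10^(92.8/10) + 10^(76.2/10) + 10^(80.6/10) + 10^(85.9/10) = 2.451e+09.
L_total = 10·log₁₀(2.451e+09) = 93.89 dB SPL.

93.9 dB SPL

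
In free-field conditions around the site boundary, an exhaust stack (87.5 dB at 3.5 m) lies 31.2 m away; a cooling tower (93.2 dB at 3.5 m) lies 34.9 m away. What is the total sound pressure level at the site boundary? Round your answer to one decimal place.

Apply inverse-square spreading to bring every level to the receiver, then sum 10^(L/10).
exhaust stack: 87.5 − 20·log₁₀(31.2/3.5) = 87.5 − 19.00 = 68.50 dB.
cooling tower: 93.2 − 20·log₁₀(34.9/3.5) = 93.2 − 19.98 = 73.22 dB.
Σ 10^(L/10) = 2.809e+07 → L_total = 10·log₁₀(2.809e+07) = 74.49 dB.

74.5 dB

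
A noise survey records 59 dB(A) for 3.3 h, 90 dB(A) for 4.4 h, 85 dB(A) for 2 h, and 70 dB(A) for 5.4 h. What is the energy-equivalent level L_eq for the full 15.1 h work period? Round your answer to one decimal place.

85.3 dB(A)

Weight each interval's intensity by its duration and average over T = 15.1 h:
Σ tᵢ·10^(Lᵢ/10) = 3.3·10^(59/10) + 4.4·10^(90/10) + 2·10^(85/10) + 5.4·10^(70/10) = 5.089e+09.
L_eq = 10·log₁₀(5.089e+09/15.1) = 85.28 dB(A).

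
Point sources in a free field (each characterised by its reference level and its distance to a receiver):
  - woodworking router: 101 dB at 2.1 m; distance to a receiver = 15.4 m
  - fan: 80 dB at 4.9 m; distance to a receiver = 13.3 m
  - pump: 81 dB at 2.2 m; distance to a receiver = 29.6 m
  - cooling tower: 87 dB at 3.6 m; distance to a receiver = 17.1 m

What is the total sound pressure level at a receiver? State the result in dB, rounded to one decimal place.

84.3 dB

Apply inverse-square spreading to bring every level to the receiver, then sum 10^(L/10).
woodworking router: 101 − 20·log₁₀(15.4/2.1) = 101 − 17.31 = 83.69 dB.
fan: 80 − 20·log₁₀(13.3/4.9) = 80 − 8.67 = 71.33 dB.
pump: 81 − 20·log₁₀(29.6/2.2) = 81 − 22.58 = 58.42 dB.
cooling tower: 87 − 20·log₁₀(17.1/3.6) = 87 − 13.53 = 73.47 dB.
Σ 10^(L/10) = 2.706e+08 → L_total = 10·log₁₀(2.706e+08) = 84.32 dB.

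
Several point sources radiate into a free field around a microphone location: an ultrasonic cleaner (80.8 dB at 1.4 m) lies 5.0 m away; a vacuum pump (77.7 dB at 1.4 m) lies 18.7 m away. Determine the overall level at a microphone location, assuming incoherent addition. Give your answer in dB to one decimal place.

69.9 dB

First find each source's level at the receiver (point-source: −20·log₁₀(r/r_ref)), then combine on an intensity basis.
ultrasonic cleaner: 80.8 − 20·log₁₀(5.0/1.4) = 80.8 − 11.06 = 69.74 dB.
vacuum pump: 77.7 − 20·log₁₀(18.7/1.4) = 77.7 − 22.51 = 55.19 dB.
Σ 10^(L/10) = 9.756e+06 → L_total = 10·log₁₀(9.756e+06) = 69.89 dB.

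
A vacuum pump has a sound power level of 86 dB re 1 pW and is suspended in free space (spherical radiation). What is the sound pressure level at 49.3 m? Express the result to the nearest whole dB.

The power spreads over a sphere of area 4π·r², so L_p = L_w − 10·log₁₀(4π·r²).
4π·r² = 3.054e+04 m², 10·log₁₀ of that is 44.849 dB.
L_p = 86 − 44.849 = 41.15 dB.

41 dB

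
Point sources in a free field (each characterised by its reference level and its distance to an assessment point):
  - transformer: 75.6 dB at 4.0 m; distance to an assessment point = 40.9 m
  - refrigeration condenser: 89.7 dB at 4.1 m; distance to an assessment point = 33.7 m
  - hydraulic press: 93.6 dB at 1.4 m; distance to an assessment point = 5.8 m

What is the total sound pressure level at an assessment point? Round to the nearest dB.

82 dB

Propagate each source to the receiver with L = L_ref − 20·log₁₀(r/r_ref), then add intensities.
transformer: 75.6 − 20·log₁₀(40.9/4.0) = 75.6 − 20.19 = 55.41 dB.
refrigeration condenser: 89.7 − 20·log₁₀(33.7/4.1) = 89.7 − 18.30 = 71.40 dB.
hydraulic press: 93.6 − 20·log₁₀(5.8/1.4) = 93.6 − 12.35 = 81.25 dB.
Σ 10^(L/10) = 1.476e+08 → L_total = 10·log₁₀(1.476e+08) = 81.69 dB.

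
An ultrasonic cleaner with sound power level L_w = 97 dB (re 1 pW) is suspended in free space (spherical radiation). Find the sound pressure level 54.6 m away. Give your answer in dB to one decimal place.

51.3 dB

Free-field spherical radiation: L_p = L_w − 10·log₁₀(4π·r²), r = 54.6 m.
4π·r² = 3.746e+04 m², 10·log₁₀ of that is 45.736 dB.
L_p = 97 − 45.736 = 51.26 dB.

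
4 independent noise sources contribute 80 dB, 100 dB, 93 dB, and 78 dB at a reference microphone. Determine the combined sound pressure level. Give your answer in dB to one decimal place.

For uncorrelated sources the intensities add, so convert each level to linear form, sum, and take 10·log₁₀ of the total.
Σ 10^(L/10) = 10^(80/10) + 10^(100/10) + 10^(93/10) + 10^(78/10) = 1.216e+10.
L_total = 10·log₁₀(1.216e+10) = 100.85 dB.

100.8 dB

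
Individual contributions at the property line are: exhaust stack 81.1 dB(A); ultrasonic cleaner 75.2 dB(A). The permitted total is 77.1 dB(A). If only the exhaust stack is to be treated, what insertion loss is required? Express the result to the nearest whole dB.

Fixed contribution from the other source: Σ 10^(L/10) = 10^(75.2/10) = 3.311e+07 (75.20 dB(A)).
The limit corresponds to 10^(77.1/10) = 5.129e+07; subtracting the fixed part leaves 1.817e+07 for the exhaust stack, i.e. 72.59 dB(A).
Required insertion loss = 81.1 − 72.59 = 8.51 dB.

9 dB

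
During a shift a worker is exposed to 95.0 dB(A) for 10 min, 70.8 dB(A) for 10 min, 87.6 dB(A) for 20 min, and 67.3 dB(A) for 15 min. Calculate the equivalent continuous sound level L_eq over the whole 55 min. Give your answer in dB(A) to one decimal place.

Weight each interval's intensity by its duration and average over T = 55 min:
Σ tᵢ·10^(Lᵢ/10) = 10·10^(95.0/10) + 10·10^(70.8/10) + 20·10^(87.6/10) + 15·10^(67.3/10) = 4.333e+10.
L_eq = 10·log₁₀(4.333e+10/55) = 88.96 dB(A).

89.0 dB(A)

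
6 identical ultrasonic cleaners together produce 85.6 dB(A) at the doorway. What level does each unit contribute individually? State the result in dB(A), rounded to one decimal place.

77.8 dB(A)

6 equal contributions raise the level by 10·log₁₀ 6 = 7.782 dB, so each unit alone gives 85.6 − 7.782.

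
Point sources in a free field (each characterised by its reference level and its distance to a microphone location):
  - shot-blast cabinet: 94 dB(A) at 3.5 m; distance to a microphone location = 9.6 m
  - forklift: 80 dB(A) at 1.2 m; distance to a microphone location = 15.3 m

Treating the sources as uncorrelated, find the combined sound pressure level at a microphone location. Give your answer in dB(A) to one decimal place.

Apply inverse-square spreading to bring every level to the receiver, then sum 10^(L/10).
shot-blast cabinet: 94 − 20·log₁₀(9.6/3.5) = 94 − 8.76 = 85.24 dB(A).
forklift: 80 − 20·log₁₀(15.3/1.2) = 80 − 22.11 = 57.89 dB(A).
Σ 10^(L/10) = 3.345e+08 → L_total = 10·log₁₀(3.345e+08) = 85.24 dB(A).

85.2 dB(A)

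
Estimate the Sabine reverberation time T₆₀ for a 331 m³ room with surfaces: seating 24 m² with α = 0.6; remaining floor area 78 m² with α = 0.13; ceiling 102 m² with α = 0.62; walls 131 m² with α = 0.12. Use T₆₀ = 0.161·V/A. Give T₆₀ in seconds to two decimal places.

Summing Sᵢαᵢ: 24·0.6 + 78·0.13 + 102·0.62 + 131·0.12 = 103.50 m².
T₆₀ = 0.161 × 331 / 103.50 = 0.515 s.

0.51 s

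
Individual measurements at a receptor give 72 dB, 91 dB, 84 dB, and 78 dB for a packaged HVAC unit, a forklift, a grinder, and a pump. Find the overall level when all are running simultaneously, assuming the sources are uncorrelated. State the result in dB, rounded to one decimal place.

For uncorrelated sources the intensities add, so convert each level to linear form, sum, and take 10·log₁₀ of the total.
Σ 10^(L/10) = 10^(72/10) + 10^(91/10) + 10^(84/10) + 10^(78/10) = 1.589e+09.
L_total = 10·log₁₀(1.589e+09) = 92.01 dB.

92.0 dB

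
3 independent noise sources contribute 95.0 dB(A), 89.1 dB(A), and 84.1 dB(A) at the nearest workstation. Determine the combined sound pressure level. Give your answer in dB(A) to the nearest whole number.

96 dB(A)

For uncorrelated sources the intensities add, so convert each level to linear form, sum, and take 10·log₁₀ of the total.
Σ 10^(L/10) = 10^(95.0/10) + 10^(89.1/10) + 10^(84.1/10) = 4.232e+09.
L_total = 10·log₁₀(4.232e+09) = 96.27 dB(A).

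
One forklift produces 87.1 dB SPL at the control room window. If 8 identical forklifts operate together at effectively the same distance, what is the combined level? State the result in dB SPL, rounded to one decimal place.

96.1 dB SPL

L_total = L₁ + 10·log₁₀ N for N identical incoherent sources.
L_total = 87.1 + 10·log₁₀(8) = 87.1 + 9.031 = 96.13 dB SPL.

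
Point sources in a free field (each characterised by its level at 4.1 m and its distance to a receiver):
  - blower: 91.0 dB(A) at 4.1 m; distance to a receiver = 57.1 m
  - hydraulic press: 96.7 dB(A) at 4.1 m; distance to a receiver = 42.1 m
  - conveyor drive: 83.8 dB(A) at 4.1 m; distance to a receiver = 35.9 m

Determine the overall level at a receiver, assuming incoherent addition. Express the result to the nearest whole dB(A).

77 dB(A)

Apply inverse-square spreading to bring every level to the receiver, then sum 10^(L/10).
blower: 91.0 − 20·log₁₀(57.1/4.1) = 91.0 − 22.88 = 68.12 dB(A).
hydraulic press: 96.7 − 20·log₁₀(42.1/4.1) = 96.7 − 20.23 = 76.47 dB(A).
conveyor drive: 83.8 − 20·log₁₀(35.9/4.1) = 83.8 − 18.85 = 64.95 dB(A).
Σ 10^(L/10) = 5.398e+07 → L_total = 10·log₁₀(5.398e+07) = 77.32 dB(A).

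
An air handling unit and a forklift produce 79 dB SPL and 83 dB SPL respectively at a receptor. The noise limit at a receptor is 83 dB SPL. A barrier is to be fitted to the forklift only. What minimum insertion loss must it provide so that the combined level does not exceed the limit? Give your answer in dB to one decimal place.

Fixed contribution from the other source: Σ 10^(L/10) = 10^(79/10) = 7.943e+07 (79.00 dB SPL).
To meet 83 dB SPL overall, the treated forklift may contribute at most 10^(83/10) − 7.943e+07 = 1.201e+08, i.e. 80.80 dB SPL.
Required insertion loss = 83 − 80.80 = 2.20 dB.

2.2 dB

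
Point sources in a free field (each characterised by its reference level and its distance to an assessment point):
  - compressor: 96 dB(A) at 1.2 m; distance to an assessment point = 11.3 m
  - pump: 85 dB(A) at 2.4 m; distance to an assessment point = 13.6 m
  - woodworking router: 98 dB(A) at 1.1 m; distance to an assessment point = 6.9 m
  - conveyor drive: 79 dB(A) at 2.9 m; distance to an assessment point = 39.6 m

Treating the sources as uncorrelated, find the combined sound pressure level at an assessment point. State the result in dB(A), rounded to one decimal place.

Apply inverse-square spreading to bring every level to the receiver, then sum 10^(L/10).
compressor: 96 − 20·log₁₀(11.3/1.2) = 96 − 19.48 = 76.52 dB(A).
pump: 85 − 20·log₁₀(13.6/2.4) = 85 − 15.07 = 69.93 dB(A).
woodworking router: 98 − 20·log₁₀(6.9/1.1) = 98 − 15.95 = 82.05 dB(A).
conveyor drive: 79 − 20·log₁₀(39.6/2.9) = 79 − 22.71 = 56.29 dB(A).
Σ 10^(L/10) = 2.155e+08 → L_total = 10·log₁₀(2.155e+08) = 83.34 dB(A).

83.3 dB(A)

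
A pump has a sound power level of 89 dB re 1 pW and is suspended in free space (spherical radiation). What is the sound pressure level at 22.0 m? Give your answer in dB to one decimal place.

51.2 dB

The power spreads over a sphere of area 4π·r², so L_p = L_w − 10·log₁₀(4π·r²).
4π·r² = 6082 m², 10·log₁₀ of that is 37.841 dB.
L_p = 89 − 37.841 = 51.16 dB.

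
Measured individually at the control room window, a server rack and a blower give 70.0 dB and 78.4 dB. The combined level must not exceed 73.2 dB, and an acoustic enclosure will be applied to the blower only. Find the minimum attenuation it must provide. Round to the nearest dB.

8 dB

Everything except the blower sums to 10^(70.0/10) = 1.000e+07 in linear terms, 70.00 dB.
The limit corresponds to 10^(73.2/10) = 2.089e+07; subtracting the fixed part leaves 1.089e+07 for the blower, i.e. 70.37 dB.
So the blower must be reduced from 78.4 to 70.37 dB: IL = 8.03 dB.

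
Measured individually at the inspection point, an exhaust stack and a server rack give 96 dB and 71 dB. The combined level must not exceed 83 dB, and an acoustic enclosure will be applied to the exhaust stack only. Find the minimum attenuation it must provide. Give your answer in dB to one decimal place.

13.3 dB

The untreated sources together contribute 10^(71/10) = 1.259e+07, i.e. 71.00 dB.
To meet 83 dB overall, the treated exhaust stack may contribute at most 10^(83/10) − 1.259e+07 = 1.869e+08, i.e. 82.72 dB.
Required insertion loss = 96 − 82.72 = 13.28 dB.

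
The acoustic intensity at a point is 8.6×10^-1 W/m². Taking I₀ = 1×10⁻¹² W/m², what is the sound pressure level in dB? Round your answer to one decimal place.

L = 10·log₁₀(I/I₀) = 10·log₁₀(8.6×10^-1/10⁻¹²) = 10·log₁₀(8.6×10^11).
L = 10·(0.9345 + 11) = 119.34 dB.

119.3 dB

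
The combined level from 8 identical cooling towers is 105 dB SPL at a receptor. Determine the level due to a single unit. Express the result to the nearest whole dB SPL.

96 dB SPL

Dividing the total intensity by 8 lowers the level by 10·log₁₀ 8 = 9.031 dB: L₁ = 105 − 9.031.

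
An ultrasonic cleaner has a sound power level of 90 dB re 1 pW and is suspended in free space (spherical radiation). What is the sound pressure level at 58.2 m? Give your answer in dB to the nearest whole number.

The power spreads over a sphere of area 4π·r², so L_p = L_w − 10·log₁₀(4π·r²).
4π·r² = 4.257e+04 m², 10·log₁₀ of that is 46.291 dB.
L_p = 90 − 46.291 = 43.71 dB.

44 dB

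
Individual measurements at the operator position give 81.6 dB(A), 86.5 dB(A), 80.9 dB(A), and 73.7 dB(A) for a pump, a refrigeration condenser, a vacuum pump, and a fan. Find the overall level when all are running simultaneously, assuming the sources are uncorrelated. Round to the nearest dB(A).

89 dB(A)

Incoherent sources combine by intensity addition: L_total = 10·log₁₀(Σ 10^(L_i/10)).
Σ 10^(L/10) = 10^(81.6/10) + 10^(86.5/10) + 10^(80.9/10) + 10^(73.7/10) = 7.377e+08.
L_total = 10·log₁₀(7.377e+08) = 88.68 dB(A).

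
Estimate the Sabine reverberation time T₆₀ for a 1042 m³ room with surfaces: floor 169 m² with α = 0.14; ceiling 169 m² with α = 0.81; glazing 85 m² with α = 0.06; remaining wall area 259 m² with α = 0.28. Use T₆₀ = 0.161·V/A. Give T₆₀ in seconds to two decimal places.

Summing Sᵢαᵢ: 169·0.14 + 169·0.81 + 85·0.06 + 259·0.28 = 238.17 m².
T₆₀ = 0.161·V/A = 0.161·1042/238.17 = 0.704 s.

0.70 s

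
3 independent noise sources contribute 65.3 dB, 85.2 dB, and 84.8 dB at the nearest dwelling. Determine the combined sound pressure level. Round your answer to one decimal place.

For uncorrelated sources the intensities add, so convert each level to linear form, sum, and take 10·log₁₀ of the total.
Σ 10^(L/10) = 10^(65.3/10) + 10^(85.2/10) + 10^(84.8/10) = 6.365e+08.
L_total = 10·log₁₀(6.365e+08) = 88.04 dB.

88.0 dB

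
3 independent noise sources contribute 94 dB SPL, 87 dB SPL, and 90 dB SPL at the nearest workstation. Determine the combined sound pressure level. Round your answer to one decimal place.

96.0 dB SPL

Incoherent sources combine by intensity addition: L_total = 10·log₁₀(Σ 10^(L_i/10)).
Σ 10^(L/10) = 10^(94/10) + 10^(87/10) + 10^(90/10) = 4.013e+09.
L_total = 10·log₁₀(4.013e+09) = 96.03 dB SPL.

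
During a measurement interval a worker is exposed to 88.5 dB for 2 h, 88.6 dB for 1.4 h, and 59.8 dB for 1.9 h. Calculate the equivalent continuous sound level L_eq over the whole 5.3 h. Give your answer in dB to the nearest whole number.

87 dB

Weight each interval's intensity by its duration and average over T = 5.3 h:
Σ tᵢ·10^(Lᵢ/10) = 2·10^(88.5/10) + 1.4·10^(88.6/10) + 1.9·10^(59.8/10) = 2.432e+09.
L_eq = 10·log₁₀(2.432e+09/5.3) = 86.62 dB.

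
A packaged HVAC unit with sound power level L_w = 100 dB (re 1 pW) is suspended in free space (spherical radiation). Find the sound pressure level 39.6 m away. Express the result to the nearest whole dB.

57 dB

L_p = L_w − 10·log₁₀(4π·r²) with r = 39.6 m.
4π·r² = 1.971e+04 m², 10·log₁₀ of that is 42.946 dB.
L_p = 100 − 42.946 = 57.05 dB.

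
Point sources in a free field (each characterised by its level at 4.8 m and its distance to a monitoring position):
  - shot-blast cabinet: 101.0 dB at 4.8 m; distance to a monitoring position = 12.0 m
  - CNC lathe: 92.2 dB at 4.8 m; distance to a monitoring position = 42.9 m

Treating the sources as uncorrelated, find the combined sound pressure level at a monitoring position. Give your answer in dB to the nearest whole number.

93 dB

Propagate each source to the receiver with L = L_ref − 20·log₁₀(r/r_ref), then add intensities.
shot-blast cabinet: 101.0 − 20·log₁₀(12.0/4.8) = 101.0 − 7.96 = 93.04 dB.
CNC lathe: 92.2 − 20·log₁₀(42.9/4.8) = 92.2 − 19.02 = 73.18 dB.
Σ 10^(L/10) = 2.035e+09 → L_total = 10·log₁₀(2.035e+09) = 93.09 dB.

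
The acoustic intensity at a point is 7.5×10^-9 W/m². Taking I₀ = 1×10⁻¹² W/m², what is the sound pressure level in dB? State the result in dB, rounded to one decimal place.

38.8 dB

Dividing by I₀ shifts the exponent by 12: I/I₀ = 7.5×10^3.
L = 10·(0.8751 + 3) = 38.75 dB.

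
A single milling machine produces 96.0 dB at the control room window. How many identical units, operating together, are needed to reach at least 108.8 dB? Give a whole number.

20

N identical sources give L₁ + 10·log₁₀ N, so require 10·log₁₀ N ≥ 108.8 − 96.0 = 12.8 dB.
N ≥ 10^(12.8/10) = 19.055, so N = 20.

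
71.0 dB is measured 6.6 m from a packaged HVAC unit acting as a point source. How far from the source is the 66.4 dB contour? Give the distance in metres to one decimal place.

The 4.6 dB drop corresponds to a distance ratio of 10^(4.6/20) for a point source.
r₂ = 6.6·10^((71.0−66.4)/20) = 6.6·10^(4.6/20) = 11.21 m.

11.2 m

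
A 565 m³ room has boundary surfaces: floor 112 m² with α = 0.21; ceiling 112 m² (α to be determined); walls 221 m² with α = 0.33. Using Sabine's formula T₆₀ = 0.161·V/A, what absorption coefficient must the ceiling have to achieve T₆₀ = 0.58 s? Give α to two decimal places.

0.54

A = 0.161·V/T₆₀ = 0.161·565/0.58 = 156.84 m² sabins.
Absorption from the other surfaces = 112·0.21 + 221·0.33 = 96.45 m², so the ceiling must supply 60.39 m² over 112 m².
α = 60.39/112 = 0.539.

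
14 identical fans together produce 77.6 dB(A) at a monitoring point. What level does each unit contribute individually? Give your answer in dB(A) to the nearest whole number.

66 dB(A)

14 equal contributions raise the level by 10·log₁₀ 14 = 11.461 dB, so each unit alone gives 77.6 − 11.461.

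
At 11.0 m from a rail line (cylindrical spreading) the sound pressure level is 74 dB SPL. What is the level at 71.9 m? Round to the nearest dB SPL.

For a line source, L₂ = L₁ − 10·log₁₀(r₂/r₁).
L₂ = 74 − 10·log₁₀(71.9/11.0) = 74 − 8.153 = 65.85 dB SPL.

66 dB SPL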